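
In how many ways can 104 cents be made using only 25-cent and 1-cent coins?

We need non-negative integers (x, y) with 25x + 1y = 104.
For each x from 0 to 4, check if (104 - 25x) is a non-negative multiple of 1.
Solutions (x, y): (0,104), (1,79), (2,54), (3,29), ...
Count: 5

5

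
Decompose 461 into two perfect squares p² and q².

We need to find integers p, q > 0 such that p² + q² = 461.
Trying p = 10: q² = 461 - 10² = 461 - 100 = 361
q = 19
Check: 10² + 19² = 100 + 361 = 461 ✓

461 = 10² + 19²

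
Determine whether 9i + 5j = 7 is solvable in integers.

Step 1: Compute gcd(9, 5).
gcd(9, 5) = 1

Step 2: Check divisibility.
Does 1 divide 7? 7 = 1 x 7, so yes.

By the theorem on linear Diophantine equations, 9i + 5j = 7 has integer solutions if and only if gcd(9, 5) divides 7. Since 1 | 7, solutions exist.

Yes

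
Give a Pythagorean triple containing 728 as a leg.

We need the other leg and hypotenuse such that 728² + x² = c².
Take x = 480, c = 872: 728² + 480² = 529984 + 230400 = 760384 = 872² ✓
Triple: (728, 480, 872)

(728, 480, 872)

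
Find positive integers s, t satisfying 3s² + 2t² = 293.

Try small values of s and check whether (293 - 3s²)/2 is a perfect square.
s = 9: 3·9² = 243, so 2t² = 293 - 243 = 50, giving t² = 25, t = 5.
Check: 3·9² + 2·5² = 243 + 50 = 293 ✓

s = 9, t = 5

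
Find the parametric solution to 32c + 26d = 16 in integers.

Step 1: Compute gcd(32, 26) = 2.
Since 2 divides 16, solutions exist.

Step 2: Find a particular solution using extended Euclidean algorithm.
We get c₀ = -32, d₀ = 40.
Check: 32*-32 + 26*40 = 16 = 16 ✓

Step 3: Write the general solution.
c = -32 + (26/2)t = -32 + 13t
d = 40 - (32/2)t = 40 - 16t
for any integer t.

c = -32 + 13t, d = 40 - 16t for integer t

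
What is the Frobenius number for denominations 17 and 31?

For two coprime denominations a and b, the Frobenius number (largest value not representable as a non-negative combination) is ab - a - b.
Here gcd(17, 31) = 1, so they are coprime.
F(17, 31) = 17·31 - 17 - 31 = 527 - 48 = 479

479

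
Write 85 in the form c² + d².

We need to find integers c, d > 0 such that c² + d² = 85.
Trying c = 2: d² = 85 - 2² = 85 - 4 = 81
d = 9
Check: 2² + 9² = 4 + 81 = 85 ✓

85 = 2² + 9²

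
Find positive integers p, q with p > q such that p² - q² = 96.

Factor: p² - q² = (p+q)(p-q) = 96.
We need two factors of 96 with the same parity.
Use p+q = 48 and p-q = 2 (product 48·2 = 96).
Adding: 2p = 50, so p = 25.
Subtracting: 2q = 46, so q = 23.
Check: 25² - 23² = 625 - 529 = 96 ✓

p = 25, q = 23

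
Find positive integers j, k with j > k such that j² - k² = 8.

Factor: j² - k² = (j+k)(j-k) = 8.
We need two factors of 8 with the same parity.
Use j+k = 4 and j-k = 2 (product 4·2 = 8).
Adding: 2j = 6, so j = 3.
Subtracting: 2k = 2, so k = 1.
Check: 3² - 1² = 9 - 1 = 8 ✓

j = 3, k = 1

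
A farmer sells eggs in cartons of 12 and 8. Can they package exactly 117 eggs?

We need non-negative a, b with 12a + 8b = 117.
gcd(12, 8) = 4, and 4 does not divide 117.
No integer solutions exist.

No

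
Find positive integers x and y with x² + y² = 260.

We need to find integers x, y > 0 such that x² + y² = 260.
Trying x = 2: y² = 260 - 2² = 260 - 4 = 256
y = 16
Check: 2² + 16² = 4 + 256 = 260 ✓

260 = 2² + 16²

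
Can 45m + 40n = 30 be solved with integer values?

Step 1: Compute gcd(45, 40).
gcd(45, 40) = 5

Step 2: Check divisibility.
Does 5 divide 30? 30 = 5 x 6, so yes.

By the theorem on linear Diophantine equations, 45m + 40n = 30 has integer solutions if and only if gcd(45, 40) divides 30. Since 5 | 30, solutions exist.

Yes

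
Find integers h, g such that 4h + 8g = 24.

Step 1: Check solvability.
gcd(4, 8) = 4
Since 4 divides 24, solutions exist.

Step 2: Apply extended Euclidean algorithm to find gcd.
We find integers such that 4*x0 + 8*y0 = 4

Step 3: Scale the particular solution.
Multiply by 24/4 = 6:
h = 6, g = 0

Step 4: Verify.
4*(6) + 8*(0) = 24 = 24 ✓

h = 6, g = 0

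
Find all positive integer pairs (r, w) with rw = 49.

The positive divisors of 49 are: 1, 7, 49.
Each divisor d gives the pair (d, 49/d):
(1, 49), (7, 7), (49, 1)

(1, 49), (7, 7), (49, 1)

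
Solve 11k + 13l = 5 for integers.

Step 1: Check solvability.
gcd(11, 13) = 1
Since 1 divides 5, solutions exist.

Step 2: Apply extended Euclidean algorithm to find gcd.
We find integers such that 11*x0 + 13*y0 = 1

Step 3: Scale the particular solution.
Multiply by 5/1 = 5:
k = 30, l = -25

Step 4: Verify.
11*(30) + 13*(-25) = 5 = 5 ✓

k = 30, l = -25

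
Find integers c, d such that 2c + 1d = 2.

Step 1: Check solvability.
gcd(2, 1) = 1
Since 1 divides 2, solutions exist.

Step 2: Apply extended Euclidean algorithm to find gcd.
We find integers such that 2*x0 + 1*y0 = 1

Step 3: Scale the particular solution.
Multiply by 2/1 = 2:
c = 0, d = 2

Step 4: Verify.
2*(0) + 1*(2) = 2 = 2 ✓

c = 0, d = 2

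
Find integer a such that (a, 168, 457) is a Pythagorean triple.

a² = c² - b² = 457² - 168² = 208849 - 28224 = 180625
a = sqrt(180625) = 425

425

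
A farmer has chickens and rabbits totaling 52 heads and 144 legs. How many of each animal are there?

Let c = chickens, r = rabbits.
Heads: c + r = 52
Legs: 2c + 4r = 144
From the first equation, c = 52 - r. Substitute:
2(52 - r) + 4r = 144
104 + 2r = 144
r = (144 - 104)/2 = 20
c = 52 - 20 = 32

Chickens: 32, Rabbits: 20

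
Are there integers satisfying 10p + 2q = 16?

Step 1: Compute gcd(10, 2).
gcd(10, 2) = 2

Step 2: Check divisibility.
Does 2 divide 16? 16 = 2 x 8, so yes.

By the theorem on linear Diophantine equations, 10p + 2q = 16 has integer solutions if and only if gcd(10, 2) divides 16. Since 2 | 16, solutions exist.

Yes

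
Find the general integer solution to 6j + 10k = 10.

Step 1: Compute gcd(6, 10) = 2.
Since 2 divides 10, solutions exist.

Step 2: Find a particular solution using extended Euclidean algorithm.
We get j₀ = 10, k₀ = -5.
Check: 6*10 + 10*-5 = 10 = 10 ✓

Step 3: Write the general solution.
j = 10 + (10/2)t = 10 + 5t
k = -5 - (6/2)t = -5 - 3t
for any integer t.

j = 10 + 5t, k = -5 - 3t for integer t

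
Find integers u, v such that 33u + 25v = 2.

Step 1: Check solvability.
gcd(33, 25) = 1
Since 1 divides 2, solutions exist.

Step 2: Apply extended Euclidean algorithm to find gcd.
We find integers such that 33*x0 + 25*y0 = 1

Step 3: Scale the particular solution.
Multiply by 2/1 = 2:
u = -6, v = 8

Step 4: Verify.
33*(-6) + 25*(8) = 2 = 2 ✓

u = -6, v = 8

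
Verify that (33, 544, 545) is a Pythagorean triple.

Compute a² + b² = 33² + 544² = 1089 + 295936 = 297025
Compute c² = 545² = 297025
Since 297025 = 297025, confirmed.

Yes, it is a Pythagorean triple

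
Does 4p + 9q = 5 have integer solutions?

Step 1: Compute gcd(4, 9).
gcd(4, 9) = 1

Step 2: Check divisibility.
Does 1 divide 5? 5 = 1 x 5, so yes.

By the theorem on linear Diophantine equations, 4p + 9q = 5 has integer solutions if and only if gcd(4, 9) divides 5. Since 1 | 5, solutions exist.

Yes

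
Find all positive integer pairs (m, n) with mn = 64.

The positive divisors of 64 are: 1, 2, 4, 8, 16, 32, 64.
Each divisor d gives the pair (d, 64/d):
(1, 64), (2, 32), (4, 16), (8, 8), (16, 4), (32, 2), (64, 1)

(1, 64), (2, 32), (4, 16), (8, 8), (16, 4), (32, 2), (64, 1)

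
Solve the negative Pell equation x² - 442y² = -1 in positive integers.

We need x² = 442y² - 1. Try successive y:
y = 1: x² = 442·1² - 1 = 441 = 21² ✓
Check: 21² - 442·1² = 441 - 442 = -1 ✓

x = 21, y = 1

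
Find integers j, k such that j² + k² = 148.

We need to find integers j, k > 0 such that j² + k² = 148.
Trying j = 2: k² = 148 - 2² = 148 - 4 = 144
k = 12
Check: 2² + 12² = 4 + 144 = 148 ✓

148 = 2² + 12²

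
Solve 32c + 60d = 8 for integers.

Step 1: Check solvability.
gcd(32, 60) = 4
Since 4 divides 8, solutions exist.

Step 2: Apply extended Euclidean algorithm to find gcd.
We find integers such that 32*x0 + 60*y0 = 4

Step 3: Scale the particular solution.
Multiply by 8/4 = 2:
c = 4, d = -2

Step 4: Verify.
32*(4) + 60*(-2) = 8 = 8 ✓

c = 4, d = -2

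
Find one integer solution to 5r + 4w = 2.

Step 1: Check solvability.
gcd(5, 4) = 1
Since 1 divides 2, solutions exist.

Step 2: Apply extended Euclidean algorithm to find gcd.
We find integers such that 5*x0 + 4*y0 = 1

Step 3: Scale the particular solution.
Multiply by 2/1 = 2:
r = 2, w = -2

Step 4: Verify.
5*(2) + 4*(-2) = 2 = 2 ✓

r = 2, w = -2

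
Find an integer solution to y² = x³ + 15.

Try small integer x values and check whether x³ + 15 is a perfect square.
x = 1: x³ + 15 = 1³ + 15 = 1 + 15 = 16
Is 16 a perfect square? 4² = 16 ✓
So (x, y) = (1, 4) is a solution.

x = 1, y = 4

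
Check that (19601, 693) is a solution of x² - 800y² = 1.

Compute x² = 19601² = 384199201
Compute 800y² = 800·693² = 800·480249 = 384199200
x² - 800y² = 384199201 - 384199200 = 1
Since this equals 1, (19601, 693) is a solution.

Yes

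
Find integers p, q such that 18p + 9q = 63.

Step 1: Check solvability.
gcd(18, 9) = 9
Since 9 divides 63, solutions exist.

Step 2: Apply extended Euclidean algorithm to find gcd.
We find integers such that 18*x0 + 9*y0 = 9

Step 3: Scale the particular solution.
Multiply by 63/9 = 7:
p = 0, q = 7

Step 4: Verify.
18*(0) + 9*(7) = 63 = 63 ✓

p = 0, q = 7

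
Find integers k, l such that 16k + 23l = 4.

Step 1: Check solvability.
gcd(16, 23) = 1
Since 1 divides 4, solutions exist.

Step 2: Apply extended Euclidean algorithm to find gcd.
We find integers such that 16*x0 + 23*y0 = 1

Step 3: Scale the particular solution.
Multiply by 4/1 = 4:
k = -40, l = 28

Step 4: Verify.
16*(-40) + 23*(28) = 4 = 4 ✓

k = -40, l = 28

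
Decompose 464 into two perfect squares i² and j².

We need to find integers i, j > 0 such that i² + j² = 464.
Trying i = 8: j² = 464 - 8² = 464 - 64 = 400
j = 20
Check: 8² + 20² = 64 + 400 = 464 ✓

464 = 8² + 20²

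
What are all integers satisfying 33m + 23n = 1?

Step 1: Compute gcd(33, 23) = 1.
Since 1 divides 1, solutions exist.

Step 2: Find a particular solution using extended Euclidean algorithm.
We get m₀ = 7, n₀ = -10.
Check: 33*7 + 23*-10 = 1 = 1 ✓

Step 3: Write the general solution.
m = 7 + (23/1)t = 7 + 23t
n = -10 - (33/1)t = -10 - 33t
for any integer t.

m = 7 + 23t, n = -10 - 33t for integer t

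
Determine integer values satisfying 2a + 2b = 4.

Step 1: Check solvability.
gcd(2, 2) = 2
Since 2 divides 4, solutions exist.

Step 2: Apply extended Euclidean algorithm to find gcd.
We find integers such that 2*x0 + 2*y0 = 2

Step 3: Scale the particular solution.
Multiply by 4/2 = 2:
a = 0, b = 2

Step 4: Verify.
2*(0) + 2*(2) = 4 = 4 ✓

a = 0, b = 2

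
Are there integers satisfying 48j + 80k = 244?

Step 1: Compute gcd(48, 80).
gcd(48, 80) = 16

Step 2: Check divisibility.
Does 16 divide 244? 244 = 16 x 15 + 4, so no.

By the theorem on linear Diophantine equations, 48j + 80k = 244 has integer solutions if and only if gcd(48, 80) divides 244. Since 16 does not divide 244, no solutions exist.

No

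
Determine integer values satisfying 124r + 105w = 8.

Step 1: Check solvability.
gcd(124, 105) = 1
Since 1 divides 8, solutions exist.

Step 2: Apply extended Euclidean algorithm to find gcd.
We find integers such that 124*x0 + 105*y0 = 1

Step 3: Scale the particular solution.
Multiply by 8/1 = 8:
r = -88, w = 104

Step 4: Verify.
124*(-88) + 105*(104) = 8 = 8 ✓

r = -88, w = 104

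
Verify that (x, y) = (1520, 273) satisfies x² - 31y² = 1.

Compute x² = 1520² = 2310400
Compute 31y² = 31·273² = 31·74529 = 2310399
x² - 31y² = 2310400 - 2310399 = 1
Since this equals 1, (1520, 273) is a solution.

Yes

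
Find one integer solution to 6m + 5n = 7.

Step 1: Check solvability.
gcd(6, 5) = 1
Since 1 divides 7, solutions exist.

Step 2: Apply extended Euclidean algorithm to find gcd.
We find integers such that 6*x0 + 5*y0 = 1

Step 3: Scale the particular solution.
Multiply by 7/1 = 7:
m = 7, n = -7

Step 4: Verify.
6*(7) + 5*(-7) = 7 = 7 ✓

m = 7, n = -7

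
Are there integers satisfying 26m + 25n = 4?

Step 1: Compute gcd(26, 25).
gcd(26, 25) = 1

Step 2: Check divisibility.
Does 1 divide 4? 4 = 1 x 4, so yes.

By the theorem on linear Diophantine equations, 26m + 25n = 4 has integer solutions if and only if gcd(26, 25) divides 4. Since 1 | 4, solutions exist.

Yes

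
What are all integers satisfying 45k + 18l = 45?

Step 1: Compute gcd(45, 18) = 9.
Since 9 divides 45, solutions exist.

Step 2: Find a particular solution using extended Euclidean algorithm.
We get k₀ = 5, l₀ = -10.
Check: 45*5 + 18*-10 = 45 = 45 ✓

Step 3: Write the general solution.
k = 5 + (18/9)t = 5 + 2t
l = -10 - (45/9)t = -10 - 5t
for any integer t.

k = 5 + 2t, l = -10 - 5t for integer t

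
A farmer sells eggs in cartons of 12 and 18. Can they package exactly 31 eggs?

We need non-negative a, b with 12a + 18b = 31.
gcd(12, 18) = 6, and 6 does not divide 31.
No integer solutions exist.

No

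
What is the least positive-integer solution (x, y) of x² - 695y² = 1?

We seek the smallest positive integers (x, y) with x² - 695y² = 1, i.e., x² = 695y² + 1.
Try successive y values:
y = 1: x² = 695·1² + 1 = 696, not a perfect square
y = 2: x² = 695·2² + 1 = 2781, not a perfect square
y = 3: x² = 695·3² + 1 = 6256, not a perfect square
... continuing the search (or via continued fractions) ...
y = 1276: x² = 695·1276² + 1 = 1131582321, x = 33639 ✓

Verify: 33639² - 695·1276² = 1131582321 - 1131582320 = 1 ✓

x = 33639, y = 1276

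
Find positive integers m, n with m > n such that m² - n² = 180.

Factor: m² - n² = (m+n)(m-n) = 180.
We need two factors of 180 with the same parity.
Use m+n = 90 and m-n = 2 (product 90·2 = 180).
Adding: 2m = 92, so m = 46.
Subtracting: 2n = 88, so n = 44.
Check: 46² - 44² = 2116 - 1936 = 180 ✓

m = 46, n = 44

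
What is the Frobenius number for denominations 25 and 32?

For two coprime denominations a and b, the Frobenius number (largest value not representable as a non-negative combination) is ab - a - b.
Here gcd(25, 32) = 1, so they are coprime.
F(25, 32) = 25·32 - 25 - 32 = 800 - 57 = 743

743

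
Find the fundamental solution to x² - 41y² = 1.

We seek the smallest positive integers (x, y) with x² - 41y² = 1, i.e., x² = 41y² + 1.
Try successive y values:
y = 1: x² = 41·1² + 1 = 42, not a perfect square
y = 2: x² = 41·2² + 1 = 165, not a perfect square
y = 3: x² = 41·3² + 1 = 370, not a perfect square
... continuing the search (or via continued fractions) ...
y = 320: x² = 41·320² + 1 = 4198401, x = 2049 ✓

Verify: 2049² - 41·320² = 4198401 - 4198400 = 1 ✓

x = 2049, y = 320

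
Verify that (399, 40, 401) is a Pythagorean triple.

Compute a² + b² = 399² + 40² = 159201 + 1600 = 160801
Compute c² = 401² = 160801
Since 160801 = 160801, confirmed.

Yes, it is a Pythagorean triple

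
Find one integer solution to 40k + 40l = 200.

Step 1: Check solvability.
gcd(40, 40) = 40
Since 40 divides 200, solutions exist.

Step 2: Apply extended Euclidean algorithm to find gcd.
We find integers such that 40*x0 + 40*y0 = 40

Step 3: Scale the particular solution.
Multiply by 200/40 = 5:
k = 0, l = 5

Step 4: Verify.
40*(0) + 40*(5) = 200 = 200 ✓

k = 0, l = 5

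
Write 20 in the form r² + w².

We need to find integers r, w > 0 such that r² + w² = 20.
Trying r = 2: w² = 20 - 2² = 20 - 4 = 16
w = 4
Check: 2² + 4² = 4 + 16 = 20 ✓

20 = 2² + 4²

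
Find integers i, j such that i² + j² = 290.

We need to find integers i, j > 0 such that i² + j² = 290.
Trying i = 1: j² = 290 - 1² = 290 - 1 = 289
j = 17
Check: 1² + 17² = 1 + 289 = 290 ✓

290 = 1² + 17²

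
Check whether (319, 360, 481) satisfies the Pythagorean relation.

Compute a² + b²:
319² + 360² = 101761 + 129600 = 231361
Compute c²:
481² = 231361
Since 231361 = 231361, it is a Pythagorean triple.

Yes, it is a Pythagorean triple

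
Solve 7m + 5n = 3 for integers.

Step 1: Check solvability.
gcd(7, 5) = 1
Since 1 divides 3, solutions exist.

Step 2: Apply extended Euclidean algorithm to find gcd.
We find integers such that 7*x0 + 5*y0 = 1

Step 3: Scale the particular solution.
Multiply by 3/1 = 3:
m = -6, n = 9

Step 4: Verify.
7*(-6) + 5*(9) = 3 = 3 ✓

m = -6, n = 9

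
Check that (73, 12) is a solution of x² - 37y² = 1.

Compute x² = 73² = 5329
Compute 37y² = 37·12² = 37·144 = 5328
x² - 37y² = 5329 - 5328 = 1
Since this equals 1, (73, 12) is a solution.

Yes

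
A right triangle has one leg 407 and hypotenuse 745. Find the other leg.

b² = c² - a² = 555025 - 165649 = 389376
b = 624

624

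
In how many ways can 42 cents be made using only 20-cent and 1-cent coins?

We need non-negative integers (x, y) with 20x + 1y = 42.
For each x from 0 to 2, check if (42 - 20x) is a non-negative multiple of 1.
Solutions (x, y): (0,42), (1,22), (2,2)
Count: 3

3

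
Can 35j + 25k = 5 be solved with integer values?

Step 1: Compute gcd(35, 25).
gcd(35, 25) = 5

Step 2: Check divisibility.
Does 5 divide 5? 5 = 5 x 1, so yes.

By the theorem on linear Diophantine equations, 35j + 25k = 5 has integer solutions if and only if gcd(35, 25) divides 5. Since 5 | 5, solutions exist.

Yes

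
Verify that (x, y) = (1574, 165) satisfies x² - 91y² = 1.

Compute x² = 1574² = 2477476
Compute 91y² = 91·165² = 91·27225 = 2477475
x² - 91y² = 2477476 - 2477475 = 1
Since this equals 1, (1574, 165) is a solution.

Yes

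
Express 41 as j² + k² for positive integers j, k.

We need to find integers j, k > 0 such that j² + k² = 41.
Trying j = 4: k² = 41 - 4² = 41 - 16 = 25
k = 5
Check: 4² + 5² = 16 + 25 = 41 ✓

41 = 4² + 5²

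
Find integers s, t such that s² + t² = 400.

We need to find integers s, t > 0 such that s² + t² = 400.
Trying s = 12: t² = 400 - 12² = 400 - 144 = 256
t = 16
Check: 12² + 16² = 144 + 256 = 400 ✓

400 = 12² + 16²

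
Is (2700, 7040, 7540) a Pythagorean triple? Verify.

Compute a² + b² = 2700² + 7040² = 7290000 + 49561600 = 56851600
Compute c² = 7540² = 56851600
Since 56851600 = 56851600, confirmed.

Yes, it is a Pythagorean triple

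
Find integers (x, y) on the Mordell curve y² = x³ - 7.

Try small integer x values and check whether x³ - 7 is a perfect square.
x = 2: x³ - 7 = 2³ - 7 = 8 - 7 = 1
Is 1 a perfect square? 1² = 1 ✓
So (x, y) = (2, 1) is a solution.

x = 2, y = 1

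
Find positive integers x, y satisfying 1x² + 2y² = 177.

Try small values of x and check whether (177 - 1x²)/2 is a perfect square.
x = 7: 1·7² = 49, so 2y² = 177 - 49 = 128, giving y² = 64, y = 8.
Check: 1·7² + 2·8² = 49 + 128 = 177 ✓

x = 7, y = 8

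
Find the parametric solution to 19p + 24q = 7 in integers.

Step 1: Compute gcd(19, 24) = 1.
Since 1 divides 7, solutions exist.

Step 2: Find a particular solution using extended Euclidean algorithm.
We get p₀ = -35, q₀ = 28.
Check: 19*-35 + 24*28 = 7 = 7 ✓

Step 3: Write the general solution.
p = -35 + (24/1)t = -35 + 24t
q = 28 - (19/1)t = 28 - 19t
for any integer t.

p = -35 + 24t, q = 28 - 19t for integer t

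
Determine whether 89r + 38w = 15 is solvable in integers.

Step 1: Compute gcd(89, 38).
gcd(89, 38) = 1

Step 2: Check divisibility.
Does 1 divide 15? 15 = 1 x 15, so yes.

By the theorem on linear Diophantine equations, 89r + 38w = 15 has integer solutions if and only if gcd(89, 38) divides 15. Since 1 | 15, solutions exist.

Yes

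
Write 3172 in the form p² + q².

We need to find integers p, q > 0 such that p² + q² = 3172.
Trying p = 6: q² = 3172 - 6² = 3172 - 36 = 3136
q = 56
Check: 6² + 56² = 36 + 3136 = 3172 ✓

3172 = 6² + 56²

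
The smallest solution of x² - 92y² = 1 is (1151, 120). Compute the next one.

Solutions to x² - Dy² = 1 are generated by powers of (x₀ + y₀√D).
The next solution satisfies x₁ + y₁√92 = (x₀ + y₀√92)², giving:
x₁ = x₀² + 92y₀² = 1151² + 92·120² = 1324801 + 1324800 = 2649601
y₁ = 2x₀y₀ = 2·1151·120 = 276240

Verify: 2649601² - 92·276240² = 7020385459201 - 7020385459200 = 1 ✓

x = 2649601, y = 276240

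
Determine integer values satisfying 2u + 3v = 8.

Step 1: Check solvability.
gcd(2, 3) = 1
Since 1 divides 8, solutions exist.

Step 2: Apply extended Euclidean algorithm to find gcd.
We find integers such that 2*x0 + 3*y0 = 1

Step 3: Scale the particular solution.
Multiply by 8/1 = 8:
u = -8, v = 8

Step 4: Verify.
2*(-8) + 3*(8) = 8 = 8 ✓

u = -8, v = 8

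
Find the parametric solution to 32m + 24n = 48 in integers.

Step 1: Compute gcd(32, 24) = 8.
Since 8 divides 48, solutions exist.

Step 2: Find a particular solution using extended Euclidean algorithm.
We get m₀ = 6, n₀ = -6.
Check: 32*6 + 24*-6 = 48 = 48 ✓

Step 3: Write the general solution.
m = 6 + (24/8)t = 6 + 3t
n = -6 - (32/8)t = -6 - 4t
for any integer t.

m = 6 + 3t, n = -6 - 4t for integer t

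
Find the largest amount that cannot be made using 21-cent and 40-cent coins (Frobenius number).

For two coprime denominations a and b, the Frobenius number (largest value not representable as a non-negative combination) is ab - a - b.
Here gcd(21, 40) = 1, so they are coprime.
F(21, 40) = 21·40 - 21 - 40 = 840 - 61 = 779

779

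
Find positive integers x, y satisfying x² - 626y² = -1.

We need x² = 626y² - 1. Try successive y:
y = 1: x² = 626·1² - 1 = 625 = 25² ✓
Check: 25² - 626·1² = 625 - 626 = -1 ✓

x = 25, y = 1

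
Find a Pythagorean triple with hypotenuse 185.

We need a² + b² = 185² = 34225.
Trying: 57² + 176² = 3249 + 30976 = 34225 ✓

(57, 176, 185)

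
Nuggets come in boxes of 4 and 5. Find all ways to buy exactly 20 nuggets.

We need non-negative integers (x, y) with 4x + 5y = 20.
For each x in 0..5, check if 20 - 4x is a non-negative multiple of 5.
x = 0: 5y = 20, y = 4 ✓
x = 5: 5y = 0, y = 0 ✓

(0 boxes of 4, 4 boxes of 5), (5 boxes of 4, 0 boxes of 5)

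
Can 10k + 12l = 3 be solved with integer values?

Step 1: Compute gcd(10, 12).
gcd(10, 12) = 2

Step 2: Check divisibility.
Does 2 divide 3? 3 = 2 x 1 + 1, so no.

By the theorem on linear Diophantine equations, 10k + 12l = 3 has integer solutions if and only if gcd(10, 12) divides 3. Since 2 does not divide 3, no solutions exist.

No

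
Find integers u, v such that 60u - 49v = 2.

Step 1: Check solvability.
gcd(60, 49) = 1
Since 1 divides 2, solutions exist.

Step 2: Apply extended Euclidean algorithm to find gcd.
We find integers such that 60*x0 + 49*y0 = 1

Step 3: Scale the particular solution.
Multiply by 2/1 = 2:
u = 18, v = 22

Step 4: Verify.
60*(18) - 49*(22) = 2 = 2 ✓

u = 18, v = 22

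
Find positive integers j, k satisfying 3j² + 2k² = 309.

Try small values of j and check whether (309 - 3j²)/2 is a perfect square.
j = 7: 3·7² = 147, so 2k² = 309 - 147 = 162, giving k² = 81, k = 9.
Check: 3·7² + 2·9² = 147 + 162 = 309 ✓

j = 7, k = 9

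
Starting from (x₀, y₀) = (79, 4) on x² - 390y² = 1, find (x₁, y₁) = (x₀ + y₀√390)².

Solutions to x² - Dy² = 1 are generated by powers of (x₀ + y₀√D).
The next solution satisfies x₁ + y₁√390 = (x₀ + y₀√390)², giving:
x₁ = x₀² + 390y₀² = 79² + 390·4² = 6241 + 6240 = 12481
y₁ = 2x₀y₀ = 2·79·4 = 632

Verify: 12481² - 390·632² = 155775361 - 155775360 = 1 ✓

x = 12481, y = 632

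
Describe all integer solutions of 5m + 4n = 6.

Step 1: Compute gcd(5, 4) = 1.
Since 1 divides 6, solutions exist.

Step 2: Find a particular solution using extended Euclidean algorithm.
We get m₀ = 6, n₀ = -6.
Check: 5*6 + 4*-6 = 6 = 6 ✓

Step 3: Write the general solution.
m = 6 + (4/1)t = 6 + 4t
n = -6 - (5/1)t = -6 - 5t
for any integer t.

m = 6 + 4t, n = -6 - 5t for integer t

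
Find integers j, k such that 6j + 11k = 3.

Step 1: Check solvability.
gcd(6, 11) = 1
Since 1 divides 3, solutions exist.

Step 2: Apply extended Euclidean algorithm to find gcd.
We find integers such that 6*x0 + 11*y0 = 1

Step 3: Scale the particular solution.
Multiply by 3/1 = 3:
j = 6, k = -3

Step 4: Verify.
6*(6) + 11*(-3) = 3 = 3 ✓

j = 6, k = -3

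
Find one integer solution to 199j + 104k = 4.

Step 1: Check solvability.
gcd(199, 104) = 1
Since 1 divides 4, solutions exist.

Step 2: Apply extended Euclidean algorithm to find gcd.
We find integers such that 199*x0 + 104*y0 = 1

Step 3: Scale the particular solution.
Multiply by 4/1 = 4:
j = 92, k = -176

Step 4: Verify.
199*(92) + 104*(-176) = 4 = 4 ✓

j = 92, k = -176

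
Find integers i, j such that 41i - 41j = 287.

Step 1: Check solvability.
gcd(41, 41) = 41
Since 41 divides 287, solutions exist.

Step 2: Apply extended Euclidean algorithm to find gcd.
We find integers such that 41*x0 + 41*y0 = 41

Step 3: Scale the particular solution.
Multiply by 287/41 = 7:
i = 0, j = -7

Step 4: Verify.
41*(0) - 41*(-7) = 287 = 287 ✓

i = 0, j = -7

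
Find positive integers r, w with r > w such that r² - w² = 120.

Factor: r² - w² = (r+w)(r-w) = 120.
We need two factors of 120 with the same parity.
Use r+w = 60 and r-w = 2 (product 60·2 = 120).
Adding: 2r = 62, so r = 31.
Subtracting: 2w = 58, so w = 29.
Check: 31² - 29² = 961 - 841 = 120 ✓

r = 31, w = 29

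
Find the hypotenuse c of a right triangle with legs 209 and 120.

c² = a² + b² = 209² + 120² = 43681 + 14400 = 58081
c = 241

241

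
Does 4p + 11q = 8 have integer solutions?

Step 1: Compute gcd(4, 11).
gcd(4, 11) = 1

Step 2: Check divisibility.
Does 1 divide 8? 8 = 1 x 8, so yes.

By the theorem on linear Diophantine equations, 4p + 11q = 8 has integer solutions if and only if gcd(4, 11) divides 8. Since 1 | 8, solutions exist.

Yes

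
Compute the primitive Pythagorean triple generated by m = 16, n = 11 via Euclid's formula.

a = m² - n² = 256 - 121 = 135
b = 2mn = 2·16·11 = 352
c = m² + n² = 256 + 121 = 377
Verify: 135² + 352² = 18225 + 123904 = 142129 = 377² ✓

(135, 352, 377)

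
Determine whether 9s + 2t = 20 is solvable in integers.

Step 1: Compute gcd(9, 2).
gcd(9, 2) = 1

Step 2: Check divisibility.
Does 1 divide 20? 20 = 1 x 20, so yes.

By the theorem on linear Diophantine equations, 9s + 2t = 20 has integer solutions if and only if gcd(9, 2) divides 20. Since 1 | 20, solutions exist.

Yes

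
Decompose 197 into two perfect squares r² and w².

We need to find integers r, w > 0 such that r² + w² = 197.
Trying r = 1: w² = 197 - 1² = 197 - 1 = 196
w = 14
Check: 1² + 14² = 1 + 196 = 197 ✓

197 = 1² + 14²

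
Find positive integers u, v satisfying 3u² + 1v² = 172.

Try small values of u and check whether (172 - 3u²)/1 is a perfect square.
u = 7: 3·7² = 147, so 1v² = 172 - 147 = 25, giving v² = 25, v = 5.
Check: 3·7² + 1·5² = 147 + 25 = 172 ✓

u = 7, v = 5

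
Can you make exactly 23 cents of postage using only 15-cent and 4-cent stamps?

We need non-negative x, y with 15x + 4y = 23.
gcd(15, 4) = 1 divides 23, so integer solutions exist.
Search for a non-negative one: x = 1 gives 4y = 23 - 15 = 8, so y = 2.
Check: 15·1 + 4·2 = 23 ✓

Yes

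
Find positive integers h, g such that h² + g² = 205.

Search for h with 205 - h² a perfect square.
h = 3: 205 - 3² = 205 - 9 = 196 = 14² ✓
So h = 3, g = 14.

h = 3, g = 14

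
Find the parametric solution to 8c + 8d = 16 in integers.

Step 1: Compute gcd(8, 8) = 8.
Since 8 divides 16, solutions exist.

Step 2: Find a particular solution using extended Euclidean algorithm.
We get c₀ = 0, d₀ = 2.
Check: 8*0 + 8*2 = 16 = 16 ✓

Step 3: Write the general solution.
c = 0 + (8/8)t = 0 + 1t
d = 2 - (8/8)t = 2 - 1t
for any integer t.

c = 0 + 1t, d = 2 - 1t for integer t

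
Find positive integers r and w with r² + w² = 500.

We need to find integers r, w > 0 such that r² + w² = 500.
Trying r = 4: w² = 500 - 4² = 500 - 16 = 484
w = 22
Check: 4² + 22² = 16 + 484 = 500 ✓

500 = 4² + 22²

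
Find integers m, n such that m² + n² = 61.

We need to find integers m, n > 0 such that m² + n² = 61.
Trying m = 5: n² = 61 - 5² = 61 - 25 = 36
n = 6
Check: 5² + 6² = 25 + 36 = 61 ✓

61 = 5² + 6²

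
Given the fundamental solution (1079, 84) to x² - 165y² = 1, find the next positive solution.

Solutions to x² - Dy² = 1 are generated by powers of (x₀ + y₀√D).
The next solution satisfies x₁ + y₁√165 = (x₀ + y₀√165)², giving:
x₁ = x₀² + 165y₀² = 1079² + 165·84² = 1164241 + 1164240 = 2328481
y₁ = 2x₀y₀ = 2·1079·84 = 181272

Verify: 2328481² - 165·181272² = 5421823767361 - 5421823767360 = 1 ✓

x = 2328481, y = 181272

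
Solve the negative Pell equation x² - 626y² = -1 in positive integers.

We need x² = 626y² - 1. Try successive y:
y = 1: x² = 626·1² - 1 = 625 = 25² ✓
Check: 25² - 626·1² = 625 - 626 = -1 ✓

x = 25, y = 1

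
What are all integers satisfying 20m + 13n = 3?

Step 1: Compute gcd(20, 13) = 1.
Since 1 divides 3, solutions exist.

Step 2: Find a particular solution using extended Euclidean algorithm.
We get m₀ = 6, n₀ = -9.
Check: 20*6 + 13*-9 = 3 = 3 ✓

Step 3: Write the general solution.
m = 6 + (13/1)t = 6 + 13t
n = -9 - (20/1)t = -9 - 20t
for any integer t.

m = 6 + 13t, n = -9 - 20t for integer t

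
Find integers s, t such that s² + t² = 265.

We need to find integers s, t > 0 such that s² + t² = 265.
Trying s = 3: t² = 265 - 3² = 265 - 9 = 256
t = 16
Check: 3² + 16² = 9 + 256 = 265 ✓

265 = 3² + 16²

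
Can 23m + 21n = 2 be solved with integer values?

Step 1: Compute gcd(23, 21).
gcd(23, 21) = 1

Step 2: Check divisibility.
Does 1 divide 2? 2 = 1 x 2, so yes.

By the theorem on linear Diophantine equations, 23m + 21n = 2 has integer solutions if and only if gcd(23, 21) divides 2. Since 1 | 2, solutions exist.

Yes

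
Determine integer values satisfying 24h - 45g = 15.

Step 1: Check solvability.
gcd(24, 45) = 3
Since 3 divides 15, solutions exist.

Step 2: Apply extended Euclidean algorithm to find gcd.
We find integers such that 24*x0 + 45*y0 = 3

Step 3: Scale the particular solution.
Multiply by 15/3 = 5:
h = 10, g = 5

Step 4: Verify.
24*(10) - 45*(5) = 15 = 15 ✓

h = 10, g = 5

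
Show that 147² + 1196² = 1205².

Compute a² + b² = 147² + 1196² = 21609 + 1430416 = 1452025
Compute c² = 1205² = 1452025
Since 1452025 = 1452025, confirmed.

Yes, it is a Pythagorean triple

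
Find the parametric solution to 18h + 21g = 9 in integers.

Step 1: Compute gcd(18, 21) = 3.
Since 3 divides 9, solutions exist.

Step 2: Find a particular solution using extended Euclidean algorithm.
We get h₀ = -3, g₀ = 3.
Check: 18*-3 + 21*3 = 9 = 9 ✓

Step 3: Write the general solution.
h = -3 + (21/3)t = -3 + 7t
g = 3 - (18/3)t = 3 - 6t
for any integer t.

h = -3 + 7t, g = 3 - 6t for integer t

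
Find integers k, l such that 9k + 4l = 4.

Step 1: Check solvability.
gcd(9, 4) = 1
Since 1 divides 4, solutions exist.

Step 2: Apply extended Euclidean algorithm to find gcd.
We find integers such that 9*x0 + 4*y0 = 1

Step 3: Scale the particular solution.
Multiply by 4/1 = 4:
k = 4, l = -8

Step 4: Verify.
9*(4) + 4*(-8) = 4 = 4 ✓

k = 4, l = -8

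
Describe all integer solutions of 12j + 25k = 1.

Step 1: Compute gcd(12, 25) = 1.
Since 1 divides 1, solutions exist.

Step 2: Find a particular solution using extended Euclidean algorithm.
We get j₀ = -2, k₀ = 1.
Check: 12*-2 + 25*1 = 1 = 1 ✓

Step 3: Write the general solution.
j = -2 + (25/1)t = -2 + 25t
k = 1 - (12/1)t = 1 - 12t
for any integer t.

j = -2 + 25t, k = 1 - 12t for integer t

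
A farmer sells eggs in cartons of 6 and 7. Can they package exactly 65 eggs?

We need non-negative a, b with 6a + 7b = 65.
gcd(6, 7) = 1 divides 65.
Try a = 5: 7b = 65 - 30 = 35, so b = 5.
One way: 5 cartons of 6 and 5 cartons of 7.

Yes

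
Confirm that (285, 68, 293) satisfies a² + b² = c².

Compute a² + b² = 285² + 68² = 81225 + 4624 = 85849
Compute c² = 293² = 85849
Since 85849 = 85849, confirmed.

Yes, it is a Pythagorean triple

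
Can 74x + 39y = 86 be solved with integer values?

Step 1: Compute gcd(74, 39).
gcd(74, 39) = 1

Step 2: Check divisibility.
Does 1 divide 86? 86 = 1 x 86, so yes.

By the theorem on linear Diophantine equations, 74x + 39y = 86 has integer solutions if and only if gcd(74, 39) divides 86. Since 1 | 86, solutions exist.

Yes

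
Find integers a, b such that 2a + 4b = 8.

Step 1: Check solvability.
gcd(2, 4) = 2
Since 2 divides 8, solutions exist.

Step 2: Apply extended Euclidean algorithm to find gcd.
We find integers such that 2*x0 + 4*y0 = 2

Step 3: Scale the particular solution.
Multiply by 8/2 = 4:
a = 4, b = 0

Step 4: Verify.
2*(4) + 4*(0) = 8 = 8 ✓

a = 4, b = 0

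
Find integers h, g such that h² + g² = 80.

We need to find integers h, g > 0 such that h² + g² = 80.
Trying h = 4: g² = 80 - 4² = 80 - 16 = 64
g = 8
Check: 4² + 8² = 16 + 64 = 80 ✓

80 = 4² + 8²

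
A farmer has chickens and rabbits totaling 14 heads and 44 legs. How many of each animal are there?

Let c = chickens, r = rabbits.
Heads: c + r = 14
Legs: 2c + 4r = 44
From the first equation, c = 14 - r. Substitute:
2(14 - r) + 4r = 44
28 + 2r = 44
r = (44 - 28)/2 = 8
c = 14 - 8 = 6

Chickens: 6, Rabbits: 8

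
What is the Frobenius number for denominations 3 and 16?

For two coprime denominations a and b, the Frobenius number (largest value not representable as a non-negative combination) is ab - a - b.
Here gcd(3, 16) = 1, so they are coprime.
F(3, 16) = 3·16 - 3 - 16 = 48 - 19 = 29

29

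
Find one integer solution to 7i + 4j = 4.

Step 1: Check solvability.
gcd(7, 4) = 1
Since 1 divides 4, solutions exist.

Step 2: Apply extended Euclidean algorithm to find gcd.
We find integers such that 7*x0 + 4*y0 = 1

Step 3: Scale the particular solution.
Multiply by 4/1 = 4:
i = -4, j = 8

Step 4: Verify.
7*(-4) + 4*(8) = 4 = 4 ✓

i = -4, j = 8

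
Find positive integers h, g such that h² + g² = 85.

Search for h with 85 - h² a perfect square.
h = 2: 85 - 2² = 85 - 4 = 81 = 9² ✓
So h = 2, g = 9.

h = 2, g = 9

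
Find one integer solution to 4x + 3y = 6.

Step 1: Check solvability.
gcd(4, 3) = 1
Since 1 divides 6, solutions exist.

Step 2: Apply extended Euclidean algorithm to find gcd.
We find integers such that 4*x0 + 3*y0 = 1

Step 3: Scale the particular solution.
Multiply by 6/1 = 6:
x = 6, y = -6

Step 4: Verify.
4*(6) + 3*(-6) = 6 = 6 ✓

x = 6, y = -6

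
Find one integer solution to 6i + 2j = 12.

Step 1: Check solvability.
gcd(6, 2) = 2
Since 2 divides 12, solutions exist.

Step 2: Apply extended Euclidean algorithm to find gcd.
We find integers such that 6*x0 + 2*y0 = 2

Step 3: Scale the particular solution.
Multiply by 12/2 = 6:
i = 0, j = 6

Step 4: Verify.
6*(0) + 2*(6) = 12 = 12 ✓

i = 0, j = 6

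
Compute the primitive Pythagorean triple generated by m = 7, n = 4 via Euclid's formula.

a = m² - n² = 49 - 16 = 33
b = 2mn = 2·7·4 = 56
c = m² + n² = 49 + 16 = 65
Verify: 33² + 56² = 1089 + 3136 = 4225 = 65² ✓

(33, 56, 65)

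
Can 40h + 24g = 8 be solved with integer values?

Step 1: Compute gcd(40, 24).
gcd(40, 24) = 8

Step 2: Check divisibility.
Does 8 divide 8? 8 = 8 x 1, so yes.

By the theorem on linear Diophantine equations, 40h + 24g = 8 has integer solutions if and only if gcd(40, 24) divides 8. Since 8 | 8, solutions exist.

Yes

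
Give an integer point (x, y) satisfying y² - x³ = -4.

Try small integer x values and check whether x³ - 4 is a perfect square.
x = 5: x³ - 4 = 5³ - 4 = 125 - 4 = 121
Is 121 a perfect square? 11² = 121 ✓
So (x, y) = (5, 11) is a solution.

x = 5, y = 11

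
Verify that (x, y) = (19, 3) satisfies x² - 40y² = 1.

Compute x² = 19² = 361
Compute 40y² = 40·3² = 40·9 = 360
x² - 40y² = 361 - 360 = 1
Since this equals 1, (19, 3) is a solution.

Yes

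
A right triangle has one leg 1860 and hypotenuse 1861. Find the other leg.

a² = c² - b² = 3463321 - 3459600 = 3721
a = 61

61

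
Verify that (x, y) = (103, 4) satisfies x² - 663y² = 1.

Compute x² = 103² = 10609
Compute 663y² = 663·4² = 663·16 = 10608
x² - 663y² = 10609 - 10608 = 1
Since this equals 1, (103, 4) is a solution.

Yes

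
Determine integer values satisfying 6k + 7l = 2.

Step 1: Check solvability.
gcd(6, 7) = 1
Since 1 divides 2, solutions exist.

Step 2: Apply extended Euclidean algorithm to find gcd.
We find integers such that 6*x0 + 7*y0 = 1

Step 3: Scale the particular solution.
Multiply by 2/1 = 2:
k = -2, l = 2

Step 4: Verify.
6*(-2) + 7*(2) = 2 = 2 ✓

k = -2, l = 2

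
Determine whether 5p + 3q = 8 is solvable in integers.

Step 1: Compute gcd(5, 3).
gcd(5, 3) = 1

Step 2: Check divisibility.
Does 1 divide 8? 8 = 1 x 8, so yes.

By the theorem on linear Diophantine equations, 5p + 3q = 8 has integer solutions if and only if gcd(5, 3) divides 8. Since 1 | 8, solutions exist.

Yes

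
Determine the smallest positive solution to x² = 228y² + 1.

We seek the smallest positive integers (x, y) with x² - 228y² = 1, i.e., x² = 228y² + 1.
Try successive y values:
y = 1: x² = 228·1² + 1 = 229, not a perfect square
y = 2: x² = 228·2² + 1 = 913, not a perfect square
y = 3: x² = 228·3² + 1 = 2053, not a perfect square
... continuing the search (or via continued fractions) ...
y = 10: x² = 228·10² + 1 = 22801, x = 151 ✓

Verify: 151² - 228·10² = 22801 - 22800 = 1 ✓

x = 151, y = 10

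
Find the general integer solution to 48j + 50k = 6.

Step 1: Compute gcd(48, 50) = 2.
Since 2 divides 6, solutions exist.

Step 2: Find a particular solution using extended Euclidean algorithm.
We get j₀ = -3, k₀ = 3.
Check: 48*-3 + 50*3 = 6 = 6 ✓

Step 3: Write the general solution.
j = -3 + (50/2)t = -3 + 25t
k = 3 - (48/2)t = 3 - 24t
for any integer t.

j = -3 + 25t, k = 3 - 24t for integer t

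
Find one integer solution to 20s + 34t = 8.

Step 1: Check solvability.
gcd(20, 34) = 2
Since 2 divides 8, solutions exist.

Step 2: Apply extended Euclidean algorithm to find gcd.
We find integers such that 20*x0 + 34*y0 = 2

Step 3: Scale the particular solution.
Multiply by 8/2 = 4:
s = -20, t = 12

Step 4: Verify.
20*(-20) + 34*(12) = 8 = 8 ✓

s = -20, t = 12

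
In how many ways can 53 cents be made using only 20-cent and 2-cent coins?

We need non-negative integers (x, y) with 20x + 2y = 53.
For each x from 0 to 2, check if (53 - 20x) is a non-negative multiple of 2.
Solutions (x, y): none
Count: 0

0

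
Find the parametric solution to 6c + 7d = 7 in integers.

Step 1: Compute gcd(6, 7) = 1.
Since 1 divides 7, solutions exist.

Step 2: Find a particular solution using extended Euclidean algorithm.
We get c₀ = -7, d₀ = 7.
Check: 6*-7 + 7*7 = 7 = 7 ✓

Step 3: Write the general solution.
c = -7 + (7/1)t = -7 + 7t
d = 7 - (6/1)t = 7 - 6t
for any integer t.

c = -7 + 7t, d = 7 - 6t for integer t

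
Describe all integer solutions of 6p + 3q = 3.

Step 1: Compute gcd(6, 3) = 3.
Since 3 divides 3, solutions exist.

Step 2: Find a particular solution using extended Euclidean algorithm.
We get p₀ = 0, q₀ = 1.
Check: 6*0 + 3*1 = 3 = 3 ✓

Step 3: Write the general solution.
p = 0 + (3/3)t = 0 + 1t
q = 1 - (6/3)t = 1 - 2t
for any integer t.

p = 0 + 1t, q = 1 - 2t for integer t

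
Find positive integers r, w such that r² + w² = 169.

Search for r with 169 - r² a perfect square.
r = 5: 169 - 5² = 169 - 25 = 144 = 12² ✓
So r = 5, w = 12.

r = 5, w = 12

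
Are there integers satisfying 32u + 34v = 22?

Step 1: Compute gcd(32, 34).
gcd(32, 34) = 2

Step 2: Check divisibility.
Does 2 divide 22? 22 = 2 x 11, so yes.

By the theorem on linear Diophantine equations, 32u + 34v = 22 has integer solutions if and only if gcd(32, 34) divides 22. Since 2 | 22, solutions exist.

Yes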